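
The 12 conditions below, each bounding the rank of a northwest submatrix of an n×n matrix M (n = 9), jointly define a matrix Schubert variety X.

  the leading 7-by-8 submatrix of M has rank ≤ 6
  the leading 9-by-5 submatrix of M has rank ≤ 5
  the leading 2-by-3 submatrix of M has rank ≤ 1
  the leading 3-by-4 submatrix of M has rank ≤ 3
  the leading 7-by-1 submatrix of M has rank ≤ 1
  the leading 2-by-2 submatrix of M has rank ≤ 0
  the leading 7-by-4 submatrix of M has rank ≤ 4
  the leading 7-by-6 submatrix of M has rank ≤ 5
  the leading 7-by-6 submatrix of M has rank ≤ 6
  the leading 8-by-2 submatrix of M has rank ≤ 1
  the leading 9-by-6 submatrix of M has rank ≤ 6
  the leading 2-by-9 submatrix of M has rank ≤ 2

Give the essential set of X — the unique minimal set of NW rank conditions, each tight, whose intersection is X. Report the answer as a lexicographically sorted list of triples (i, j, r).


Reconstructing r_w from the 12 given conditions:

  i=1: 0 | 0 | 1 | 1 | 1 | 1 | 1 | 1 | 1
  i=2: 0 | 0 | 1 | 2 | 2 | 2 | 2 | 2 | 2
  i=3: 1 | 1 | 2 | 3 | 3 | 3 | 3 | 3 | 3
  i=4: 1 | 1 | 2 | 3 | 4 | 4 | 4 | 4 | 4
  i=5: 1 | 1 | 2 | 3 | 4 | 5 | 5 | 5 | 5
  i=6: 1 | 1 | 2 | 3 | 4 | 5 | 6 | 6 | 6
  i=7: 1 | 1 | 2 | 3 | 4 | 5 | 6 | 6 | 7
  i=8: 1 | 1 | 2 | 3 | 4 | 5 | 6 | 7 | 8
  i=9: 1 | 2 | 3 | 4 | 5 | 6 | 7 | 8 | 9

so w = (3, 4, 1, 5, 6, 7, 9, 8, 2).

Rothe diagram D(w) (10 cells), 3 SE-corners (essential conditions):

[(2, 2, 0), (7, 8, 6), (8, 2, 1)]


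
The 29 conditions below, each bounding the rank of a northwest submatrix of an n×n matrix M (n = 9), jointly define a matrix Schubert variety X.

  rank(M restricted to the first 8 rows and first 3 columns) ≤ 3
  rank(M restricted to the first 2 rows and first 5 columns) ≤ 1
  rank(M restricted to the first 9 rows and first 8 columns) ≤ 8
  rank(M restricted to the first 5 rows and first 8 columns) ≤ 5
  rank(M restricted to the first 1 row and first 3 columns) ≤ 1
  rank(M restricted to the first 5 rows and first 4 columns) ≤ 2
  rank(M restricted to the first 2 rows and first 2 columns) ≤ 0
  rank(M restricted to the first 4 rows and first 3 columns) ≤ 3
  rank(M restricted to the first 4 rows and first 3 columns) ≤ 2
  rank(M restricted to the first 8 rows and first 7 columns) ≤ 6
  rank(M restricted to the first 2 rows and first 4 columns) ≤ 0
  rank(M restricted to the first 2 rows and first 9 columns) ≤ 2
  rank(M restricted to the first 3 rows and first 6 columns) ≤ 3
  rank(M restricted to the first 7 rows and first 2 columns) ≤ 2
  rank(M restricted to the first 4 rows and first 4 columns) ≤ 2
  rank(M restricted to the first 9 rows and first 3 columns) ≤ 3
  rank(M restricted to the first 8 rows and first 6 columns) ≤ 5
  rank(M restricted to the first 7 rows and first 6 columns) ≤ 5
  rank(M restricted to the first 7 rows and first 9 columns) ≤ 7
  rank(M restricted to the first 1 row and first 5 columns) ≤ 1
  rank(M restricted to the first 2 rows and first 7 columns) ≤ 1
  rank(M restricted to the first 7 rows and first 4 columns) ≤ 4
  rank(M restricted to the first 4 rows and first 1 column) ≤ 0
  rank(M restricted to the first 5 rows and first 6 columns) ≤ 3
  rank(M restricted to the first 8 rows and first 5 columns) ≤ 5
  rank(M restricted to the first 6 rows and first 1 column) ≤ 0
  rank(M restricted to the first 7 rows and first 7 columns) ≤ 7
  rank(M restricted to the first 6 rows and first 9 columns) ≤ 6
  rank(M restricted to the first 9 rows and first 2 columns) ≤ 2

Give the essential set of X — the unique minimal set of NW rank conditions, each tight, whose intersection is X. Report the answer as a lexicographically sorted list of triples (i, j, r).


Computing R[i][j] = min implied NW-rank bound (n=9, 29 conditions):

  R[1]: 0  0  0  0  1  1  1  1  1
  R[2]: 0  0  0  0  1  1  1  2  2
  R[3]: 0  1  1  1  2  2  2  3  3
  R[4]: 0  1  2  2  3  3  3  4  4
  R[5]: 0  1  2  2  3  3  4  5  5
  R[6]: 0  1  2  3  4  4  5  6  6
  R[7]: 1  2  3  4  5  5  6  7  7
  R[8]: 1  2  3  4  5  5  6  7  8
  R[9]: 1  2  3  4  5  6  7  8  9

hence w(1..9) = (5, 8, 2, 3, 7, 4, 1, 9, 6).

ℓ(w)=17; the 6 essential cells (i,j,r):

[(2, 4, 0), (2, 7, 1), (5, 4, 2), (5, 6, 3), (6, 1, 0), (8, 6, 5)]


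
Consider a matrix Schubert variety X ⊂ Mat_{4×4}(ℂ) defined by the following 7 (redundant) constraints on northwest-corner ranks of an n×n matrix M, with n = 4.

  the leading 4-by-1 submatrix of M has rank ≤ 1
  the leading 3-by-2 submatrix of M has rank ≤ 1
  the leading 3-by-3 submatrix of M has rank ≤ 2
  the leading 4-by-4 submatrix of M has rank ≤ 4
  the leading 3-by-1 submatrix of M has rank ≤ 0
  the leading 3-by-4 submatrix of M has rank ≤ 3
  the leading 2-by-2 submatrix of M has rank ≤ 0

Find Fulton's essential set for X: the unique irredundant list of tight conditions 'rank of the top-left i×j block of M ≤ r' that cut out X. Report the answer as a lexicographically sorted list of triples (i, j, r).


Recovering R(i,j) via the rank-extension bound from the 7 conditions:

  0, 0, 1, 1
  0, 0, 1, 2
  0, 1, 2, 3
  1, 2, 3, 4

the unique w with this rank table is (3, 4, 2, 1).

2 SE-corners of the 5-cell Rothe diagram give Ess(w):

[(2, 2, 0), (3, 1, 0)]


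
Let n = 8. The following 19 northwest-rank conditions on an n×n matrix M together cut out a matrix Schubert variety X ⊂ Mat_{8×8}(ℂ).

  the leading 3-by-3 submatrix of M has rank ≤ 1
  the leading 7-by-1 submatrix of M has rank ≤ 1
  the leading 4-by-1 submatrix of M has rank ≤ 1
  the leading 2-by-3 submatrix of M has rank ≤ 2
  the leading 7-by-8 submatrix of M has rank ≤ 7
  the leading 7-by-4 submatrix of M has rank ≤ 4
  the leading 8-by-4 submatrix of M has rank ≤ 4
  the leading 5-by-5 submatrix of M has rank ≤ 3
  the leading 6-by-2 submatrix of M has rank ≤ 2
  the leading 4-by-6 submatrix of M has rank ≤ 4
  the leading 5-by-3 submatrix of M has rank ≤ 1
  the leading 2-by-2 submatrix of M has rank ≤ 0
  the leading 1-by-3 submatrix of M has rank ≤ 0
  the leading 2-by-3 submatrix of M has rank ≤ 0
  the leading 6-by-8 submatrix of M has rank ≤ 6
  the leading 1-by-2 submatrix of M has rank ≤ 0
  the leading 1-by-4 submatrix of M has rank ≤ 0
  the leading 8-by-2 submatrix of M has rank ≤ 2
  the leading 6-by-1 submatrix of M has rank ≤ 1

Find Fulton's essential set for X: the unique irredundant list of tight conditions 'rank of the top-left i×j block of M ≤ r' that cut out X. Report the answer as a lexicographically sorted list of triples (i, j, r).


Reconstructing r_w from the 19 given conditions:

  R[1]: 0  0  0  0  1  1  1  1
  R[2]: 0  0  0  1  2  2  2  2
  R[3]: 1  1  1  2  3  3  3  3
  R[4]: 1  1  1  2  3  4  4  4
  R[5]: 1  1  1  2  3  4  5  5
  R[6]: 1  2  2  3  4  5  6  6
  R[7]: 1  2  3  4  5  6  7  7
  R[8]: 1  2  3  4  5  6  7  8

the unique w with this rank table is (5, 4, 1, 6, 7, 2, 3, 8).

ℓ(w)=11; the 3 essential cells (i,j,r):

[(1, 4, 0), (2, 3, 0), (5, 3, 1)]


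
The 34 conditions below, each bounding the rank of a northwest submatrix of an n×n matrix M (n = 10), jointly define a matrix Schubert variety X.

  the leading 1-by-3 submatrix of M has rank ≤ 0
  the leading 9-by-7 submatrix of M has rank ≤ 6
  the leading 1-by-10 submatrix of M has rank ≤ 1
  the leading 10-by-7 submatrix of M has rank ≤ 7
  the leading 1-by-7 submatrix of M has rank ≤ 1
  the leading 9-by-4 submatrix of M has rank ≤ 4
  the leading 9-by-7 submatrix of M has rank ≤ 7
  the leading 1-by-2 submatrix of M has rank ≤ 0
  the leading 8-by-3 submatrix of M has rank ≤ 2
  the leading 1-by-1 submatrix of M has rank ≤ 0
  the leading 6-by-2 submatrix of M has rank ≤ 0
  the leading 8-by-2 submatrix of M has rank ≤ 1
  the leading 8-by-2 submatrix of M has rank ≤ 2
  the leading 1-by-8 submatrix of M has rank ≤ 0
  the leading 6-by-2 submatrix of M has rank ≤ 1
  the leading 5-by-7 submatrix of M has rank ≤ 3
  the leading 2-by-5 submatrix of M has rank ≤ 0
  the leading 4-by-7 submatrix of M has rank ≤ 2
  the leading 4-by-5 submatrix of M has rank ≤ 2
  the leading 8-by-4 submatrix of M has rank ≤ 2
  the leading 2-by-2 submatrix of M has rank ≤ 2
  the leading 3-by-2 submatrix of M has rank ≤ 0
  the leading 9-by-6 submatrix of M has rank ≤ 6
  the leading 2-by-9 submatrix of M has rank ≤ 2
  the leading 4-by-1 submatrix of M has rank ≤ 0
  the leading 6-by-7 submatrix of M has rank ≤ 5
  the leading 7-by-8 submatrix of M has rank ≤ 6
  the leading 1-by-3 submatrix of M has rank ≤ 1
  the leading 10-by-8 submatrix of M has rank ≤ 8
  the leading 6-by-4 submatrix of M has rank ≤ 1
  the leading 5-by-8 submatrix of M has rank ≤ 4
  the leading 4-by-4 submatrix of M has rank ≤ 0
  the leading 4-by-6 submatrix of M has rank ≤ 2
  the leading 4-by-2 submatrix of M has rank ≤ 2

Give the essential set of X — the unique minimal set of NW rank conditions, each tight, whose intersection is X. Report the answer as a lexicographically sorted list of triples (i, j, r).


The tightest implied rank at each (i,j), from the 34 conditions:

  R[1]: 0 0 0 0 0 0 0 0 1 1
  R[2]: 0 0 0 0 0 1 1 1 2 2
  R[3]: 0 0 0 0 1 2 2 2 3 3
  R[4]: 0 0 0 0 1 2 2 3 4 4
  R[5]: 0 0 1 1 2 3 3 4 5 5
  R[6]: 0 0 1 1 2 3 4 5 6 6
  R[7]: 1 1 2 2 3 4 5 6 7 7
  R[8]: 1 1 2 2 3 4 5 6 7 8
  R[9]: 1 2 3 3 4 5 6 7 8 9
  R[10]: 1 2 3 4 5 6 7 8 9 10

the unique w with this rank table is (9, 6, 5, 8, 3, 7, 1, 10, 2, 4).

8 SE-corners of the 29-cell Rothe diagram give Ess(w):

[(1, 8, 0), (2, 5, 0), (4, 4, 0), (4, 7, 2), (6, 2, 0), (6, 4, 1), (8, 2, 1), (8, 4, 2)]


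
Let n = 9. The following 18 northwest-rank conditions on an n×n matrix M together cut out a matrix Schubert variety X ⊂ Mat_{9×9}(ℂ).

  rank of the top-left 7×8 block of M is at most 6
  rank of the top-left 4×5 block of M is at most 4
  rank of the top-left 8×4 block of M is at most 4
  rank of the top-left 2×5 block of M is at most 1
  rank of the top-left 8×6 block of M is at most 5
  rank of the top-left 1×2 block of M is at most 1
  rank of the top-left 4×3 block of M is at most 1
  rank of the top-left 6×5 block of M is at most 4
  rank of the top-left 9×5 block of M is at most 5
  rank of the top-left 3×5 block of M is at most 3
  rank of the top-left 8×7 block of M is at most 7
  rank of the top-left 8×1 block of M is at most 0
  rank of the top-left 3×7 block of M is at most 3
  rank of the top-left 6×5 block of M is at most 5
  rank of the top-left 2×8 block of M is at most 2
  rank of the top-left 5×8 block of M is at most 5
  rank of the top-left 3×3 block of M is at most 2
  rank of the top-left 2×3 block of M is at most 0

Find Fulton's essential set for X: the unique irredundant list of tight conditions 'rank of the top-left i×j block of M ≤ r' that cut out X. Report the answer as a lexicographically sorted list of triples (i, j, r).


Propagating the 18 rank bounds to every northwest block:

  0, 0, 0, 1, 1, 1, 1, 1, 1
  0, 0, 0, 1, 1, 2, 2, 2, 2
  0, 1, 1, 2, 2, 3, 3, 3, 3
  0, 1, 1, 2, 3, 4, 4, 4, 4
  0, 1, 2, 3, 4, 5, 5, 5, 5
  0, 1, 2, 3, 4, 5, 6, 6, 6
  0, 1, 2, 3, 4, 5, 6, 6, 7
  0, 1, 2, 3, 4, 5, 6, 7, 8
  1, 2, 3, 4, 5, 6, 7, 8, 9

the unique w with this rank table is (4, 6, 2, 5, 3, 7, 9, 8, 1).

|D(w)|=15, |Ess(w)|=5:

[(2, 3, 0), (2, 5, 1), (4, 3, 1), (7, 8, 6), (8, 1, 0)]


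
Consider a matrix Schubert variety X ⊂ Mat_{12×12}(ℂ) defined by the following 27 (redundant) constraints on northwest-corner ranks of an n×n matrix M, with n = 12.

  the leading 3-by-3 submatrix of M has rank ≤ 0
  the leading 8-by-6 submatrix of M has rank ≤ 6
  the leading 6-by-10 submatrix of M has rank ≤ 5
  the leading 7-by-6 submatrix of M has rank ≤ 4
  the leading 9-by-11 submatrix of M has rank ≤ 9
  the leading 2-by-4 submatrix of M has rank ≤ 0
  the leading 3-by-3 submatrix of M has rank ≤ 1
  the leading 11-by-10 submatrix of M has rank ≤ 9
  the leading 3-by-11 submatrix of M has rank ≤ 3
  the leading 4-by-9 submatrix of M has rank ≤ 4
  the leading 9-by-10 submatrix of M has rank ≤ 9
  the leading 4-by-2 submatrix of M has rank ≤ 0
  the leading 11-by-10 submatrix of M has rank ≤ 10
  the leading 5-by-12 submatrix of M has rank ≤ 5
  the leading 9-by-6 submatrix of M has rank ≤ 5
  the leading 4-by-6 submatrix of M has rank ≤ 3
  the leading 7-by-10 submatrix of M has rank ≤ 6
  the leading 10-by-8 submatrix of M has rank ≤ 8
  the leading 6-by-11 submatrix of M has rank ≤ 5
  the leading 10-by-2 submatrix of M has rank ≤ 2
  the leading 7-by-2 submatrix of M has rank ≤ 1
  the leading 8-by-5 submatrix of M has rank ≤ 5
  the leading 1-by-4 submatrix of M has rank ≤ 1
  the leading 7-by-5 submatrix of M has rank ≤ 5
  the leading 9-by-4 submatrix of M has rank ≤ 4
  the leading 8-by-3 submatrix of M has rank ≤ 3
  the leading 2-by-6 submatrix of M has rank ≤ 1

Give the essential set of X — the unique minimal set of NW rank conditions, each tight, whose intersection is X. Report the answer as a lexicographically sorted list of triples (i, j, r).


The tightest implied rank at each (i,j), from the 27 conditions:

  row 1: 0  0  0  0  1  1  1  1  1  1  1  1
  row 2: 0  0  0  0  1  1  2  2  2  2  2  2
  row 3: 0  0  0  1  2  2  3  3  3  3  3  3
  row 4: 0  0  1  2  3  3  4  4  4  4  4  4
  row 5: 1  1  2  3  4  4  5  5  5  5  5  5
  row 6: 1  1  2  3  4  4  5  5  5  5  5  6
  row 7: 1  1  2  3  4  4  5  6  6  6  6  7
  row 8: 1  2  3  4  5  5  6  7  7  7  7  8
  row 9: 1  2  3  4  5  5  6  7  8  8  8  9
  row 10: 1  2  3  4  5  6  7  8  9  9  9  10
  row 11: 1  2  3  4  5  6  7  8  9  9  10  11
  row 12: 1  2  3  4  5  6  7  8  9  10  11  12

hence w(1..12) = (5, 7, 4, 3, 1, 12, 8, 2, 9, 6, 11, 10).

Rothe diagram D(w) (24 cells), 9 SE-corners (essential conditions):

[(2, 4, 0), (2, 6, 1), (3, 3, 0), (4, 2, 0), (6, 11, 5), (7, 2, 1), (7, 6, 4), (9, 6, 5), (11, 10, 9)]


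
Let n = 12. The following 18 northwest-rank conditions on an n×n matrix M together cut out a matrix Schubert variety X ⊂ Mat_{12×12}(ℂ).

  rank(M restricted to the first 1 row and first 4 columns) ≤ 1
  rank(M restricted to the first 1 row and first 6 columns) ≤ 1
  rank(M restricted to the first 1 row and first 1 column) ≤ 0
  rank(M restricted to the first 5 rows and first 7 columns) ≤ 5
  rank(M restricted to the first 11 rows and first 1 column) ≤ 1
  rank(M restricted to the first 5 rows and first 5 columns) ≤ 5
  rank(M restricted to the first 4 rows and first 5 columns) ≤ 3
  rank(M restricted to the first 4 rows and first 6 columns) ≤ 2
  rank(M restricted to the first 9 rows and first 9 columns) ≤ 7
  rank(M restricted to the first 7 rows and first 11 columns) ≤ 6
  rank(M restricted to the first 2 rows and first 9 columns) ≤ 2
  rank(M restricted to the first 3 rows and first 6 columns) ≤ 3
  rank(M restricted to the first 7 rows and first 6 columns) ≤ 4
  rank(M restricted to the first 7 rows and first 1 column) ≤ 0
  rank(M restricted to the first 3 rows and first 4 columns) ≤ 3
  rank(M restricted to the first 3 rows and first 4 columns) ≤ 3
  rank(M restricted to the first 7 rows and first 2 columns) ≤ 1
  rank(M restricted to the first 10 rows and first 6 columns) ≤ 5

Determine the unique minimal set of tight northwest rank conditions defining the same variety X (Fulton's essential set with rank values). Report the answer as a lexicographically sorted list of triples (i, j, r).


Computing R[i][j] = min implied NW-rank bound (n=12, 18 conditions):

  i=1: 0 | 1 | 1 | 1 | 1 | 1 | 1 | 1 | 1 | 1 | 1 | 1
  i=2: 0 | 1 | 2 | 2 | 2 | 2 | 2 | 2 | 2 | 2 | 2 | 2
  i=3: 0 | 1 | 2 | 2 | 2 | 2 | 3 | 3 | 3 | 3 | 3 | 3
  i=4: 0 | 1 | 2 | 2 | 2 | 2 | 3 | 4 | 4 | 4 | 4 | 4
  i=5: 0 | 1 | 2 | 3 | 3 | 3 | 4 | 5 | 5 | 5 | 5 | 5
  i=6: 0 | 1 | 2 | 3 | 4 | 4 | 5 | 6 | 6 | 6 | 6 | 6
  i=7: 0 | 1 | 2 | 3 | 4 | 4 | 5 | 6 | 6 | 6 | 6 | 7
  i=8: 1 | 2 | 3 | 4 | 5 | 5 | 6 | 7 | 7 | 7 | 7 | 8
  i=9: 1 | 2 | 3 | 4 | 5 | 5 | 6 | 7 | 7 | 8 | 8 | 9
  i=10: 1 | 2 | 3 | 4 | 5 | 5 | 6 | 7 | 8 | 9 | 9 | 10
  i=11: 1 | 2 | 3 | 4 | 5 | 6 | 7 | 8 | 9 | 10 | 10 | 11
  i=12: 1 | 2 | 3 | 4 | 5 | 6 | 7 | 8 | 9 | 10 | 11 | 12

hence w(1..12) = (2, 3, 7, 8, 4, 5, 12, 1, 10, 9, 6, 11).

6 SE-corners of the 20-cell Rothe diagram give Ess(w):

[(4, 6, 2), (7, 1, 0), (7, 6, 4), (7, 11, 6), (9, 9, 7), (10, 6, 5)]


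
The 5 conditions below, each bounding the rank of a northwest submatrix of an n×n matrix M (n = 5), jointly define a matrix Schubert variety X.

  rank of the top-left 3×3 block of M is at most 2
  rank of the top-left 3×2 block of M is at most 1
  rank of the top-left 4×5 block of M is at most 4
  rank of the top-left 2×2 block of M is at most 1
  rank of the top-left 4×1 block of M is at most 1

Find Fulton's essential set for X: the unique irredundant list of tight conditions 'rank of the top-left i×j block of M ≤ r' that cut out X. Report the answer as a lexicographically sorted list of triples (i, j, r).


The tightest implied rank at each (i,j), from the 5 conditions:

  1 1 1 1 1
  1 1 2 2 2
  1 1 2 3 3
  1 2 3 4 4
  1 2 3 4 5

so w = (1, 3, 4, 2, 5).

Rothe diagram D(w) (2 cells), 1 SE-corner (essential condition):

[(3, 2, 1)]


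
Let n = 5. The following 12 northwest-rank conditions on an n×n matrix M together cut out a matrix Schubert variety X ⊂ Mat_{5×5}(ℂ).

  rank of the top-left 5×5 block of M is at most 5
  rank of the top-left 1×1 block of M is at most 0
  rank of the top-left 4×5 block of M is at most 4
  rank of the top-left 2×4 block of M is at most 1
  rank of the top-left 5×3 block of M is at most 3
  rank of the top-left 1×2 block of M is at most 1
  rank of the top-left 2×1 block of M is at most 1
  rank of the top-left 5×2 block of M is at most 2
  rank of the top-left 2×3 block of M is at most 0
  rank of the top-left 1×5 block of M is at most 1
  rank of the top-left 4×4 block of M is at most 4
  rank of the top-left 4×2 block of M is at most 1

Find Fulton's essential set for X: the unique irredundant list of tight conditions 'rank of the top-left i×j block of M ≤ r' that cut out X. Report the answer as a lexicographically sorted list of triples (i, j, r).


Rank table r_w(5×5) implied by the 12 constraints:

  row 1: 0 0 0 1 1
  row 2: 0 0 0 1 2
  row 3: 1 1 1 2 3
  row 4: 1 1 2 3 4
  row 5: 1 2 3 4 5

hence w(1..5) = (4, 5, 1, 3, 2).

|D(w)|=7, |Ess(w)|=2:

[(2, 3, 0), (4, 2, 1)]


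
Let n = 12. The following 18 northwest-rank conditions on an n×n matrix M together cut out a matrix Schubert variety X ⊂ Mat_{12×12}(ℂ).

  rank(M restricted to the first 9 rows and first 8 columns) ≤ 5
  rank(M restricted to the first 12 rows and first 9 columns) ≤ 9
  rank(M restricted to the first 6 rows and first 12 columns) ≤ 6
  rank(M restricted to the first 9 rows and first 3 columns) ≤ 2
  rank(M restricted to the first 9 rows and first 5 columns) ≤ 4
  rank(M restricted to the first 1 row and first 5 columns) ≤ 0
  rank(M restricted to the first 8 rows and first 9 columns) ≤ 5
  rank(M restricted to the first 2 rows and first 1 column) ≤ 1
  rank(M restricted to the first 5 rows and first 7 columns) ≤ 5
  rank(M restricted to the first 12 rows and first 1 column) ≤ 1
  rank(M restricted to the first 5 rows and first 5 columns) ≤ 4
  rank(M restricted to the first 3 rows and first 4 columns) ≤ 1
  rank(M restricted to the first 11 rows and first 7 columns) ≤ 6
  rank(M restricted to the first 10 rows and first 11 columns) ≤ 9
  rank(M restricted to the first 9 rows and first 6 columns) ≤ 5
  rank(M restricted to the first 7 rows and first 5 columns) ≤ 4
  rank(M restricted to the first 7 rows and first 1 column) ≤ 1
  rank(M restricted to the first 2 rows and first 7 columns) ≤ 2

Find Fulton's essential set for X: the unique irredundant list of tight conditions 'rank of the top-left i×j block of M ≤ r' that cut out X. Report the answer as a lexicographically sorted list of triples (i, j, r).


Propagating the 18 rank bounds to every northwest block:

  R[1]: 0, 0, 0, 0, 0, 1, 1, 1, 1, 1, 1, 1
  R[2]: 1, 1, 1, 1, 1, 2, 2, 2, 2, 2, 2, 2
  R[3]: 1, 1, 1, 1, 2, 3, 3, 3, 3, 3, 3, 3
  R[4]: 1, 2, 2, 2, 3, 4, 4, 4, 4, 4, 4, 4
  R[5]: 1, 2, 2, 3, 4, 5, 5, 5, 5, 5, 5, 5
  R[6]: 1, 2, 2, 3, 4, 5, 5, 5, 5, 6, 6, 6
  R[7]: 1, 2, 2, 3, 4, 5, 5, 5, 5, 6, 7, 7
  R[8]: 1, 2, 2, 3, 4, 5, 5, 5, 5, 6, 7, 8
  R[9]: 1, 2, 2, 3, 4, 5, 5, 5, 6, 7, 8, 9
  R[10]: 1, 2, 3, 4, 5, 6, 6, 6, 7, 8, 9, 10
  R[11]: 1, 2, 3, 4, 5, 6, 6, 7, 8, 9, 10, 11
  R[12]: 1, 2, 3, 4, 5, 6, 7, 8, 9, 10, 11, 12

reading off 1-entries of Δ²R: w = (6, 1, 5, 2, 4, 10, 11, 12, 9, 3, 8, 7).

ℓ(w)=25; the 6 essential cells (i,j,r):

[(1, 5, 0), (3, 4, 1), (8, 9, 5), (9, 3, 2), (9, 8, 5), (11, 7, 6)]


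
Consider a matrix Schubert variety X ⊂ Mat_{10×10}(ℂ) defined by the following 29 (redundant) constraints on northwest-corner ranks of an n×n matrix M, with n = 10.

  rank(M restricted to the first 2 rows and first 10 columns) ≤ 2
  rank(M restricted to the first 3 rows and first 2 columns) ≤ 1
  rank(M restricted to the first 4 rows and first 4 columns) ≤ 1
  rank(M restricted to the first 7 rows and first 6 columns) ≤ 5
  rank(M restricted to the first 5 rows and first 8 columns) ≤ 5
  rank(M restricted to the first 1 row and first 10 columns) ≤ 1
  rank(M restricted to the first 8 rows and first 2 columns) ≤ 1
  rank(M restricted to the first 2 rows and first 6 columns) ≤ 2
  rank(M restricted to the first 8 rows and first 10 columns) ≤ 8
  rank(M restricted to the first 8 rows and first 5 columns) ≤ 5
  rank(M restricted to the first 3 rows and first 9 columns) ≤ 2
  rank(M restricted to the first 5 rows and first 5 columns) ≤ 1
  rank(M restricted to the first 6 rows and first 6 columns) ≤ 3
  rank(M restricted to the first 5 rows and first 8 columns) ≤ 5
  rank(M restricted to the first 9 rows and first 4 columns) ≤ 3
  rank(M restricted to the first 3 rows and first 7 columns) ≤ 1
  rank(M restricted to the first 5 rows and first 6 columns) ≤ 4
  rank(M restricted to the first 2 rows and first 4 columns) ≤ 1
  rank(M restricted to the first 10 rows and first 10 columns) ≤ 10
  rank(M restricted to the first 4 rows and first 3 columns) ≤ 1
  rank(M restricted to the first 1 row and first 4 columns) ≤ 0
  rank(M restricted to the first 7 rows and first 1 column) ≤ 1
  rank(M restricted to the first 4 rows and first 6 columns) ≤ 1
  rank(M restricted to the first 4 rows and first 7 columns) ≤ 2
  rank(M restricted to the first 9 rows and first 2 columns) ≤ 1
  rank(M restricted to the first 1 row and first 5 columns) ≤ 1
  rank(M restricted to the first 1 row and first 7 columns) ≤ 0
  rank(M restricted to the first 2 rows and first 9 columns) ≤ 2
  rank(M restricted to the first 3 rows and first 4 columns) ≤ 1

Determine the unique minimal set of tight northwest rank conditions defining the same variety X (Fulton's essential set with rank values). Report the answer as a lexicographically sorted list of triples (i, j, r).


Rank table r_w(10×10) implied by the 29 constraints:

  row 1: 0 | 0 | 0 | 0 | 0 | 0 | 0 | 1 | 1 | 1
  row 2: 1 | 1 | 1 | 1 | 1 | 1 | 1 | 2 | 2 | 2
  row 3: 1 | 1 | 1 | 1 | 1 | 1 | 1 | 2 | 2 | 3
  row 4: 1 | 1 | 1 | 1 | 1 | 1 | 2 | 3 | 3 | 4
  row 5: 1 | 1 | 1 | 1 | 1 | 2 | 3 | 4 | 4 | 5
  row 6: 1 | 1 | 2 | 2 | 2 | 3 | 4 | 5 | 5 | 6
  row 7: 1 | 1 | 2 | 3 | 3 | 4 | 5 | 6 | 6 | 7
  row 8: 1 | 1 | 2 | 3 | 4 | 5 | 6 | 7 | 7 | 8
  row 9: 1 | 1 | 2 | 3 | 4 | 5 | 6 | 7 | 8 | 9
  row 10: 1 | 2 | 3 | 4 | 5 | 6 | 7 | 8 | 9 | 10

hence w(1..10) = (8, 1, 10, 7, 6, 3, 4, 5, 9, 2).

Fulton essential set (6 of the 27 Rothe cells):

[(1, 7, 0), (3, 7, 1), (3, 9, 2), (4, 6, 1), (5, 5, 1), (9, 2, 1)]


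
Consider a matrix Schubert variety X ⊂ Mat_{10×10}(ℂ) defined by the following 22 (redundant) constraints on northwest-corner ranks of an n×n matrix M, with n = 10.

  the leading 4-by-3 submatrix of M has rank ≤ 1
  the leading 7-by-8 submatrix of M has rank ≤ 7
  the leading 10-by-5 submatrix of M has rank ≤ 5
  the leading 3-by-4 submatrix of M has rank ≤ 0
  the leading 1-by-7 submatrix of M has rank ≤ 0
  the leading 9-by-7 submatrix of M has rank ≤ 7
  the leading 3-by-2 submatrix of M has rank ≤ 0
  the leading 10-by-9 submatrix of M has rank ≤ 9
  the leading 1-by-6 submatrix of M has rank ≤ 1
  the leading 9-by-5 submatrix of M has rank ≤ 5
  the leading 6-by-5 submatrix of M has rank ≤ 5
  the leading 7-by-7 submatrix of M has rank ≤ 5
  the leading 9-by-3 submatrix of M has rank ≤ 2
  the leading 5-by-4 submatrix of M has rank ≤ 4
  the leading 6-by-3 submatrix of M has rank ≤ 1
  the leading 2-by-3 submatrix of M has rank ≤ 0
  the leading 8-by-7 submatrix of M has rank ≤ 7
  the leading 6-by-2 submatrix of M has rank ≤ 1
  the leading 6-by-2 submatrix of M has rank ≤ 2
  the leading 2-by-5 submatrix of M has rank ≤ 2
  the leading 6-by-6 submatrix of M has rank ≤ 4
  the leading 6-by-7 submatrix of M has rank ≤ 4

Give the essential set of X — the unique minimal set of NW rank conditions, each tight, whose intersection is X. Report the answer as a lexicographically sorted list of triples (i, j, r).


Recovering R(i,j) via the rank-extension bound from the 22 conditions:

  0, 0, 0, 0, 0, 0, 0, 1, 1, 1
  0, 0, 0, 0, 1, 1, 1, 2, 2, 2
  0, 0, 0, 0, 1, 2, 2, 3, 3, 3
  1, 1, 1, 1, 2, 3, 3, 4, 4, 4
  1, 1, 1, 2, 3, 4, 4, 5, 5, 5
  1, 1, 1, 2, 3, 4, 4, 5, 6, 6
  1, 2, 2, 3, 4, 5, 5, 6, 7, 7
  1, 2, 2, 3, 4, 5, 6, 7, 8, 8
  1, 2, 2, 3, 4, 5, 6, 7, 8, 9
  1, 2, 3, 4, 5, 6, 7, 8, 9, 10

second differences of R give the permutation w = (8, 5, 6, 1, 4, 9, 2, 7, 10, 3).

D(w) has 22 cells with 5 SE-corners; essential set:

[(1, 7, 0), (3, 4, 0), (6, 3, 1), (6, 7, 4), (9, 3, 2)]


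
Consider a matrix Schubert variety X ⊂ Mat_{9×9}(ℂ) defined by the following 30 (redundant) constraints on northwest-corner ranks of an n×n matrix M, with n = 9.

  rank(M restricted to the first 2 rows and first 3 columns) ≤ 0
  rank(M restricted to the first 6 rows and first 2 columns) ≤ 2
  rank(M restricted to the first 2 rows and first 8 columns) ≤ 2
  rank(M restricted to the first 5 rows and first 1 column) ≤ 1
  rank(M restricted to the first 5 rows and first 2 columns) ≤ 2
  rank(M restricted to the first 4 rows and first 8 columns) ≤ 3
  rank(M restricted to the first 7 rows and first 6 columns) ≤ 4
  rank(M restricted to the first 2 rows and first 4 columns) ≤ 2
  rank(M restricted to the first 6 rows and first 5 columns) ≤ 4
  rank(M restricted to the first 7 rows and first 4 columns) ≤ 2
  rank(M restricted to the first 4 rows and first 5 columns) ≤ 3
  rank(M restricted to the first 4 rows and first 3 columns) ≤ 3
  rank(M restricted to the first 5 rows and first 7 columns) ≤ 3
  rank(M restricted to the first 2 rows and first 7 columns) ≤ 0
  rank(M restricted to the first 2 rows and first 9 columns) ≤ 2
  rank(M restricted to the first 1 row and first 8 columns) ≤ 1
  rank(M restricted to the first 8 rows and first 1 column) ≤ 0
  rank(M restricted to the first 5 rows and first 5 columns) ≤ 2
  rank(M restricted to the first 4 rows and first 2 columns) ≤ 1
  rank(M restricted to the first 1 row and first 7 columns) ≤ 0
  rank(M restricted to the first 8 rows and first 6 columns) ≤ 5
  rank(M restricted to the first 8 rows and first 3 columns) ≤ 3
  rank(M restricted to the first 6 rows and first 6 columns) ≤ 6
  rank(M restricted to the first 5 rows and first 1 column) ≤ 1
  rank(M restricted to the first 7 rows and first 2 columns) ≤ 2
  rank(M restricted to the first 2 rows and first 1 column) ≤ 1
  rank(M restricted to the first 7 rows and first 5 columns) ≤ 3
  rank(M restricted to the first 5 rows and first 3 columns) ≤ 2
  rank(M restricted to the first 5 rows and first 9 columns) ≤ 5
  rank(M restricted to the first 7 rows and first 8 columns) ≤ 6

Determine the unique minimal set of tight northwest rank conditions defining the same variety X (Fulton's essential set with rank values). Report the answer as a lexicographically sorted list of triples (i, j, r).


Rank table r_w(9×9) implied by the 30 constraints:

  R[1]: 0 | 0 | 0 | 0 | 0 | 0 | 0 | 1 | 1
  R[2]: 0 | 0 | 0 | 0 | 0 | 0 | 0 | 1 | 2
  R[3]: 0 | 1 | 1 | 1 | 1 | 1 | 1 | 2 | 3
  R[4]: 0 | 1 | 2 | 2 | 2 | 2 | 2 | 3 | 4
  R[5]: 0 | 1 | 2 | 2 | 2 | 3 | 3 | 4 | 5
  R[6]: 0 | 1 | 2 | 2 | 3 | 4 | 4 | 5 | 6
  R[7]: 0 | 1 | 2 | 2 | 3 | 4 | 5 | 6 | 7
  R[8]: 0 | 1 | 2 | 3 | 4 | 5 | 6 | 7 | 8
  R[9]: 1 | 2 | 3 | 4 | 5 | 6 | 7 | 8 | 9

reading off 1-entries of Δ²R: w = (8, 9, 2, 3, 6, 5, 7, 4, 1).

D(w) has 24 cells with 4 SE-corners; essential set:

[(2, 7, 0), (5, 5, 2), (7, 4, 2), (8, 1, 0)]


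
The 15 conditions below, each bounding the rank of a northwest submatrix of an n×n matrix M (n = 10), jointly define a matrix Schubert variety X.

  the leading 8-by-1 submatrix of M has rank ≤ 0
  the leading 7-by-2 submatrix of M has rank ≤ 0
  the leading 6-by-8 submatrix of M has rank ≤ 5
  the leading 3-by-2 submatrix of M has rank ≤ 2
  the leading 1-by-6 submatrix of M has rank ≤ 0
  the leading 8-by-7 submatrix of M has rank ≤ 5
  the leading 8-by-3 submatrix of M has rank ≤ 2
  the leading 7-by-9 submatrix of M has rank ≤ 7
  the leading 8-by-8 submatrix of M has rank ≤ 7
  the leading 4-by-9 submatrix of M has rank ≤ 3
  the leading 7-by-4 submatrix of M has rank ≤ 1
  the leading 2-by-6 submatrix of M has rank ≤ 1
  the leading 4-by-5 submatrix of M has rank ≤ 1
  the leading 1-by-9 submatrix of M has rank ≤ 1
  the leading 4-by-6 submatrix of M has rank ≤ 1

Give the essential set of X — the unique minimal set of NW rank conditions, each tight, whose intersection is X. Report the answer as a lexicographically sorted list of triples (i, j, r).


Reconstructing r_w from the 15 given conditions:

  0  0  0  0  0  0  1  1  1  1
  0  0  1  1  1  1  2  2  2  2
  0  0  1  1  1  1  2  3  3  3
  0  0  1  1  1  1  2  3  3  4
  0  0  1  1  2  2  3  4  4  5
  0  0  1  1  2  3  4  5  5  6
  0  0  1  1  2  3  4  5  6  7
  0  1  2  2  3  4  5  6  7  8
  1  2  3  3  4  5  6  7  8  9
  1  2  3  4  5  6  7  8  9  10

so w = (7, 3, 8, 10, 5, 6, 9, 2, 1, 4).

Fulton essential set (6 of the 29 Rothe cells):

[(1, 6, 0), (4, 6, 1), (4, 9, 3), (7, 2, 0), (7, 4, 1), (8, 1, 0)]


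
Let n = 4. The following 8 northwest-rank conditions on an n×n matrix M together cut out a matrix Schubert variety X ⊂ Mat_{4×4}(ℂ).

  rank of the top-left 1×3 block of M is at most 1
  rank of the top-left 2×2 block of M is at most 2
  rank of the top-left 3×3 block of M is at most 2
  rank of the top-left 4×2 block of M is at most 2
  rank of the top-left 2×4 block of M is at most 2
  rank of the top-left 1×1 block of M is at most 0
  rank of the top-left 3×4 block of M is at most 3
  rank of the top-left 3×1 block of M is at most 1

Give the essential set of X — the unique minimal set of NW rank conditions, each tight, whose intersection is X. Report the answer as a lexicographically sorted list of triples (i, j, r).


Recovering R(i,j) via the rank-extension bound from the 8 conditions:

  row 1: 0 | 1 | 1 | 1
  row 2: 1 | 2 | 2 | 2
  row 3: 1 | 2 | 2 | 3
  row 4: 1 | 2 | 3 | 4

giving w = (2, 1, 4, 3) via Δ²R.

D(w) has 2 cells with 2 SE-corners; essential set:

[(1, 1, 0), (3, 3, 2)]


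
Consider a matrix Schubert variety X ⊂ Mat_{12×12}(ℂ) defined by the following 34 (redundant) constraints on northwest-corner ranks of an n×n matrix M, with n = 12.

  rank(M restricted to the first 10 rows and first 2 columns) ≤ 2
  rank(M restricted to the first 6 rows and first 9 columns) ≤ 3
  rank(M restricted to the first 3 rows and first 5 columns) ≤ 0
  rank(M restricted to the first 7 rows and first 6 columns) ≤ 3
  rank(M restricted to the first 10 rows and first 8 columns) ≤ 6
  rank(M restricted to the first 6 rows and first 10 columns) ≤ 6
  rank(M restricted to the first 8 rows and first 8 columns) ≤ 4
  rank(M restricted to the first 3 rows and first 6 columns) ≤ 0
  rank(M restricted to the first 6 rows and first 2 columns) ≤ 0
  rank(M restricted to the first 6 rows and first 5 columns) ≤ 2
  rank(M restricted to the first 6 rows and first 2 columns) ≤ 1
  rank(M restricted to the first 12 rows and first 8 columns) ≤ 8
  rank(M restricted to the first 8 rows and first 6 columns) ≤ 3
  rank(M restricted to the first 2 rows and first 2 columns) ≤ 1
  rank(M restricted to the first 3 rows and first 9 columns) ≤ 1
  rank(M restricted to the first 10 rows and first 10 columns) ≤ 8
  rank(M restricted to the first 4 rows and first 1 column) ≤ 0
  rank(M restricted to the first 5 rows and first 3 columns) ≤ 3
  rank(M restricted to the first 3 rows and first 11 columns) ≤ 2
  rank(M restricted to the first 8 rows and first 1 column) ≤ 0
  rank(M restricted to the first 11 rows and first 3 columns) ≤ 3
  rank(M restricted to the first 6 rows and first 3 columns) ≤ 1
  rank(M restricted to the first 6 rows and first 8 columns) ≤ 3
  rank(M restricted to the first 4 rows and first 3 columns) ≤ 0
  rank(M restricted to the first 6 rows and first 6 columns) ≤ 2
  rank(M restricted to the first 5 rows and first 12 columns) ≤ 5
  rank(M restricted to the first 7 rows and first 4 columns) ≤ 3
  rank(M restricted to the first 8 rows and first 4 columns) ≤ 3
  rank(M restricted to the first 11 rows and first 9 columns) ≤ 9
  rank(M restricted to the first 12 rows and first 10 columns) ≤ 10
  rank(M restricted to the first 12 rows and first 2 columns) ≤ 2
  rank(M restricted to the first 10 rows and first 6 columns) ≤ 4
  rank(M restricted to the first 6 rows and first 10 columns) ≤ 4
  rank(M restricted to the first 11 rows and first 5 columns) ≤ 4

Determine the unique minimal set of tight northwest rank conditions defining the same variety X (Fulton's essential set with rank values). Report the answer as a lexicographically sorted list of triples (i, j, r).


Recovering R(i,j) via the rank-extension bound from the 34 conditions:

  R[1]: 0 | 0 | 0 | 0 | 0 | 0 | 1 | 1 | 1 | 1 | 1 | 1
  R[2]: 0 | 0 | 0 | 0 | 0 | 0 | 1 | 1 | 1 | 2 | 2 | 2
  R[3]: 0 | 0 | 0 | 0 | 0 | 0 | 1 | 1 | 1 | 2 | 2 | 3
  R[4]: 0 | 0 | 0 | 1 | 1 | 1 | 2 | 2 | 2 | 3 | 3 | 4
  R[5]: 0 | 0 | 1 | 2 | 2 | 2 | 3 | 3 | 3 | 4 | 4 | 5
  R[6]: 0 | 0 | 1 | 2 | 2 | 2 | 3 | 3 | 3 | 4 | 5 | 6
  R[7]: 0 | 1 | 2 | 3 | 3 | 3 | 4 | 4 | 4 | 5 | 6 | 7
  R[8]: 0 | 1 | 2 | 3 | 3 | 3 | 4 | 4 | 5 | 6 | 7 | 8
  R[9]: 1 | 2 | 3 | 4 | 4 | 4 | 5 | 5 | 6 | 7 | 8 | 9
  R[10]: 1 | 2 | 3 | 4 | 4 | 4 | 5 | 6 | 7 | 8 | 9 | 10
  R[11]: 1 | 2 | 3 | 4 | 4 | 5 | 6 | 7 | 8 | 9 | 10 | 11
  R[12]: 1 | 2 | 3 | 4 | 5 | 6 | 7 | 8 | 9 | 10 | 11 | 12

reading off 1-entries of Δ²R: w = (7, 10, 12, 4, 3, 11, 2, 9, 1, 8, 6, 5).

D(w) has 42 cells with 12 SE-corners; essential set:

[(3, 6, 0), (3, 9, 1), (3, 11, 2), (4, 3, 0), (6, 2, 0), (6, 6, 2), (6, 9, 3), (8, 1, 0), (8, 6, 3), (8, 8, 4), (10, 6, 4), (11, 5, 4)]


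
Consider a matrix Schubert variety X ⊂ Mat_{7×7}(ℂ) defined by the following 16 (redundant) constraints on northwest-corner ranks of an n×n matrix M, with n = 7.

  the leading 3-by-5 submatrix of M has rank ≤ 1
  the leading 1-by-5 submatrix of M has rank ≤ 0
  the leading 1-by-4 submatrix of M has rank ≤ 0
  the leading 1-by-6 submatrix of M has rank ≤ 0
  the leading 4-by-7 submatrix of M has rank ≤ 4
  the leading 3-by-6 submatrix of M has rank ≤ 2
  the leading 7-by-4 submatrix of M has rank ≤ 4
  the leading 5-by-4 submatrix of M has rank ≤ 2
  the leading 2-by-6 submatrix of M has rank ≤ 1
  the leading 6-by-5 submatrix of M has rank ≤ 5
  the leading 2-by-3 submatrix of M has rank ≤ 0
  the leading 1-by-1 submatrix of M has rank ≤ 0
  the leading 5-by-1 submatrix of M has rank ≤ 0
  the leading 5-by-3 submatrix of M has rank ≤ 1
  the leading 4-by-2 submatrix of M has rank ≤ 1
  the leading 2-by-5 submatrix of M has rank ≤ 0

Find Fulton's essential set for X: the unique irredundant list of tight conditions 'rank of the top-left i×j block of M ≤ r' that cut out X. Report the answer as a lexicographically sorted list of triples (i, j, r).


Reconstructing r_w from the 16 given conditions:

  R[1]: 0  0  0  0  0  0  1
  R[2]: 0  0  0  0  0  1  2
  R[3]: 0  1  1  1  1  2  3
  R[4]: 0  1  1  2  2  3  4
  R[5]: 0  1  1  2  3  4  5
  R[6]: 1  2  2  3  4  5  6
  R[7]: 1  2  3  4  5  6  7

reading off 1-entries of Δ²R: w = (7, 6, 2, 4, 5, 1, 3).

4 SE-corners of the 16-cell Rothe diagram give Ess(w):

[(1, 6, 0), (2, 5, 0), (5, 1, 0), (5, 3, 1)]


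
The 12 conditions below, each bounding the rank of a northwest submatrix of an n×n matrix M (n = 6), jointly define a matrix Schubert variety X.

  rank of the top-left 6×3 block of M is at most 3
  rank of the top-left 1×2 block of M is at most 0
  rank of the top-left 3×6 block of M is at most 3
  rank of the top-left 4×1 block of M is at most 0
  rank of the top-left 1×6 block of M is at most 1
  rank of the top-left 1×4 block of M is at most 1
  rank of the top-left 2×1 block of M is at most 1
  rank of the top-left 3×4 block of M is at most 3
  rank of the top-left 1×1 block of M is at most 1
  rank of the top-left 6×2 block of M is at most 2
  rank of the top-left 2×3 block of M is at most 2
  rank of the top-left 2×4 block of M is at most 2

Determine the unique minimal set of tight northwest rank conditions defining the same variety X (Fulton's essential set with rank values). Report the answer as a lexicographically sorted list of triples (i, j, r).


Recovering R(i,j) via the rank-extension bound from the 12 conditions:

  R[1]: 0 0 1 1 1 1
  R[2]: 0 1 2 2 2 2
  R[3]: 0 1 2 3 3 3
  R[4]: 0 1 2 3 4 4
  R[5]: 1 2 3 4 5 5
  R[6]: 1 2 3 4 5 6

so w = (3, 2, 4, 5, 1, 6).

ℓ(w)=5; the 2 essential cells (i,j,r):

[(1, 2, 0), (4, 1, 0)]


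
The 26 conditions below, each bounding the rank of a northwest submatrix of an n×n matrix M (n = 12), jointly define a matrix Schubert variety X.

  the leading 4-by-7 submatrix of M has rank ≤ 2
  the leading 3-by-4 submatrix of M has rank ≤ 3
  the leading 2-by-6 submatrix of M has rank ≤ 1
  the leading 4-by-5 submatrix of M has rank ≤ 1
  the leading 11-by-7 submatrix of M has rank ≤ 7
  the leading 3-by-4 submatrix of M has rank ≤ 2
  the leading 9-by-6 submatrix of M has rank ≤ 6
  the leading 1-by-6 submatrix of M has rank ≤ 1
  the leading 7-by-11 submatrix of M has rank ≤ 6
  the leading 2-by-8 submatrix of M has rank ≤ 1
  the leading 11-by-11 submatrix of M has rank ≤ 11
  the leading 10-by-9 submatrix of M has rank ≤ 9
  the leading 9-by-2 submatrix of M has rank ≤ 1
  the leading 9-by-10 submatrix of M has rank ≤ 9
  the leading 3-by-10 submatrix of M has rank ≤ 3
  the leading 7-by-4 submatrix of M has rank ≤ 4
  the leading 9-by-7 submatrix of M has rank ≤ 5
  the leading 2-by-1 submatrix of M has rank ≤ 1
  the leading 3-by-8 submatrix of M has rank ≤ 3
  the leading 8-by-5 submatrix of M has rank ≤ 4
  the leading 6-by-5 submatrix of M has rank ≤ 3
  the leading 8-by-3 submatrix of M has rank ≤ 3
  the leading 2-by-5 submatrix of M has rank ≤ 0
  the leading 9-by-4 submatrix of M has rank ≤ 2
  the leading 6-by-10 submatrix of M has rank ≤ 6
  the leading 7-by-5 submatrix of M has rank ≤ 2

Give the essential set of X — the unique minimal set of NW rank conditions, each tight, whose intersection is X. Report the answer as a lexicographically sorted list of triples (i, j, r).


Computing R[i][j] = min implied NW-rank bound (n=12, 26 conditions):

  row 1: 0, 0, 0, 0, 0, 1, 1, 1, 1, 1, 1, 1
  row 2: 0, 0, 0, 0, 0, 1, 1, 1, 2, 2, 2, 2
  row 3: 1, 1, 1, 1, 1, 2, 2, 2, 3, 3, 3, 3
  row 4: 1, 1, 1, 1, 1, 2, 2, 3, 4, 4, 4, 4
  row 5: 1, 1, 2, 2, 2, 3, 3, 4, 5, 5, 5, 5
  row 6: 1, 1, 2, 2, 2, 3, 4, 5, 6, 6, 6, 6
  row 7: 1, 1, 2, 2, 2, 3, 4, 5, 6, 6, 6, 7
  row 8: 1, 1, 2, 2, 3, 4, 5, 6, 7, 7, 7, 8
  row 9: 1, 1, 2, 2, 3, 4, 5, 6, 7, 8, 8, 9
  row 10: 1, 2, 3, 3, 4, 5, 6, 7, 8, 9, 9, 10
  row 11: 1, 2, 3, 4, 5, 6, 7, 8, 9, 10, 10, 11
  row 12: 1, 2, 3, 4, 5, 6, 7, 8, 9, 10, 11, 12

reading off 1-entries of Δ²R: w = (6, 9, 1, 8, 3, 7, 12, 5, 10, 2, 4, 11).

Fulton essential set (8 of the 30 Rothe cells):

[(2, 5, 0), (2, 8, 1), (4, 5, 1), (4, 7, 2), (7, 5, 2), (7, 11, 6), (9, 2, 1), (9, 4, 2)]
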